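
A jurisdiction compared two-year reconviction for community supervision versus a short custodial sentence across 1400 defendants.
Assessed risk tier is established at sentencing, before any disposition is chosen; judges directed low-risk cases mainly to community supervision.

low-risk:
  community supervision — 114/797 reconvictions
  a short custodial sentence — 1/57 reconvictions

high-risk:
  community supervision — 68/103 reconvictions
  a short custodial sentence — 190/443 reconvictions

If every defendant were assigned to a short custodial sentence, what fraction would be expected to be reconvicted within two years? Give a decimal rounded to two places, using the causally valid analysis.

The assessed risk tier-specific comparison favours a short custodial sentence throughout, but the pooled figures favour community supervision. The question is whether to condition on assessed risk tier.
Assessed risk tier differs across dispositions for reasons unrelated to any effect of the disposition itself, and it separately predicts the outcome — a classic confounder. We must compare within assessed risk tier levels.
Standardising a short custodial sentence to the population assessed risk tier mix: 0.610·1/57 + 0.390·190/443 = 0.178.

0.18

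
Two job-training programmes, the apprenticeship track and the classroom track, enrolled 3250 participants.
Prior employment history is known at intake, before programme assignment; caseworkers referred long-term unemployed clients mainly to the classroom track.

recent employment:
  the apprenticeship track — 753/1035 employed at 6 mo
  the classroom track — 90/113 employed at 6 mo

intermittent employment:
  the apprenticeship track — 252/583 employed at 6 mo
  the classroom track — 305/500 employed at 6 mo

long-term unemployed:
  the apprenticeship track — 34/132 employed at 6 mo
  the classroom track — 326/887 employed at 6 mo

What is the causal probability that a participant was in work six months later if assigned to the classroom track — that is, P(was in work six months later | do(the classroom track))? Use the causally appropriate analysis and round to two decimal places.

0.60

Within every prior employment history level the classroom track has the higher rate, yet pooled the apprenticeship track does — Simpson's reversal.
Here prior employment history is a common cause — it drives both which programme a case falls under and the outcome. The crude comparison mixes populations; the stratum-specific rates are the causally relevant ones.
Standardising the classroom track to the population prior employment history mix: 0.353·90/113 + 0.333·305/500 + 0.314·326/887 = 0.600.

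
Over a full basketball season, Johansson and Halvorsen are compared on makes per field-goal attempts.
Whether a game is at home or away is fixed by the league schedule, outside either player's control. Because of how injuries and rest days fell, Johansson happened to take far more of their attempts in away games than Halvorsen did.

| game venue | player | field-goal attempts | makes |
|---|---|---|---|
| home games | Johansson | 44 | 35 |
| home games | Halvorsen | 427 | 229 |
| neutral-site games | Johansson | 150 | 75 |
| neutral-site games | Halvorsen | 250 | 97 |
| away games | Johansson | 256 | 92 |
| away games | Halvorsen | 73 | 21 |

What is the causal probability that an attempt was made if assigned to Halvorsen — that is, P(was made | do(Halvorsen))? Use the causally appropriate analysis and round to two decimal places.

Johansson is higher inside every game venue stratum but Halvorsen is higher in aggregate. Whether to stratify depends on how game venue relates to the player.
Here game venue is a common cause — it drives both which player a case falls under and the outcome. The crude comparison mixes populations; the stratum-specific rates are the causally relevant ones.
Standardising Halvorsen to the population game venue mix: 0.393·229/427 + 0.333·97/250 + 0.274·21/73 = 0.419.

0.42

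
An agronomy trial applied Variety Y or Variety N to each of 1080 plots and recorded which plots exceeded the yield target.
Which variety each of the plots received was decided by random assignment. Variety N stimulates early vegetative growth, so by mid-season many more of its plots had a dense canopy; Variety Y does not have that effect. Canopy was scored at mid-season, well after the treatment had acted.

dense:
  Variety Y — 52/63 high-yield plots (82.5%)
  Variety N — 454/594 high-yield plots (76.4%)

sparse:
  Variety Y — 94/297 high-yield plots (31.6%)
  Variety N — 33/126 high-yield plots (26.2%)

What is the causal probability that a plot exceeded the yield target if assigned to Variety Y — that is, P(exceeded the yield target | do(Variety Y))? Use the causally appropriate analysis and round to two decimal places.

Mid-season canopy is recorded after the variety and is itself shifted by it — it sits on the causal path from variety to outcome. Conditioning on a mediator would strip out part of the effect we want; the pooled comparison gives the total causal effect.
So P(outcome | do(Variety Y)) is just the pooled rate for Variety Y: 146/360 = 0.406.

0.41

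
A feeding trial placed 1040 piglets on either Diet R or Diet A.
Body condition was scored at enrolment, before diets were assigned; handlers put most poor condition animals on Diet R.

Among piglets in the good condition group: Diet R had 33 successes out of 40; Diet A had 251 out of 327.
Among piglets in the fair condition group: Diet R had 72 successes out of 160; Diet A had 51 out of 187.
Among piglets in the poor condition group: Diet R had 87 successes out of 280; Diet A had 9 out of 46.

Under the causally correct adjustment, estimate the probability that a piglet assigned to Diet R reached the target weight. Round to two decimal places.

Starting body condition is set before the diet has any effect — it is not caused by the diet — and it independently drives the outcome. That makes it a confounder, so the causal comparison is within starting body condition levels.
Standardising Diet R to the population starting body condition mix: 0.353·33/40 + 0.334·72/160 + 0.313·87/280 = 0.539.

0.54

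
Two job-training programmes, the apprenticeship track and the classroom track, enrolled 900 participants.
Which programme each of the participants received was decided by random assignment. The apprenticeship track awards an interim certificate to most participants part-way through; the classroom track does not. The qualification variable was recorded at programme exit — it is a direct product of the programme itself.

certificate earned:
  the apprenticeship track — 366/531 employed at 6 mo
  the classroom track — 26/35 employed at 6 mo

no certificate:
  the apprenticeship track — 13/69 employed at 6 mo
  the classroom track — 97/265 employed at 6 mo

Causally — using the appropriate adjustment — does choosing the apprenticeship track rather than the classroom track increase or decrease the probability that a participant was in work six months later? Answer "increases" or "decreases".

Stratifying would compare programmes among participants the programmes themselves sorted into qualification attained during the programme groups — a form of selection on an intermediate. The unconditioned pooled rates give the total causal effect.
Pooled: the apprenticeship track 63.2% vs the classroom track 41.0%; the apprenticeship track is higher overall.

increases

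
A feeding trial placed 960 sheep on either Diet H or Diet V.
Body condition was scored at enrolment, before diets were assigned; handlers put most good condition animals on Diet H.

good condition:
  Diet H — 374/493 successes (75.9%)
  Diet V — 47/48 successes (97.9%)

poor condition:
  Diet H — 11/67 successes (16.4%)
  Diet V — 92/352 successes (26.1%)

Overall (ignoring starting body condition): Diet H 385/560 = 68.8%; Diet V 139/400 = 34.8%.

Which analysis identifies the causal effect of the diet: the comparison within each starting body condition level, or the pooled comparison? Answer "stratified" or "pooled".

Diet V is higher inside every starting body condition stratum but Diet H is higher in aggregate. Whether to stratify depends on how starting body condition relates to the diet.
Starting body condition satisfies the back-door criterion: it is not a descendant of the diet, and it blocks the spurious path from diet to outcome. Adjusting for it (i.e., using the within-starting body condition rates) gives the causal effect.
Within each level — good condition: 75.9% vs 97.9%; poor condition: 16.4% vs 26.1% — Diet V is higher every time.

stratified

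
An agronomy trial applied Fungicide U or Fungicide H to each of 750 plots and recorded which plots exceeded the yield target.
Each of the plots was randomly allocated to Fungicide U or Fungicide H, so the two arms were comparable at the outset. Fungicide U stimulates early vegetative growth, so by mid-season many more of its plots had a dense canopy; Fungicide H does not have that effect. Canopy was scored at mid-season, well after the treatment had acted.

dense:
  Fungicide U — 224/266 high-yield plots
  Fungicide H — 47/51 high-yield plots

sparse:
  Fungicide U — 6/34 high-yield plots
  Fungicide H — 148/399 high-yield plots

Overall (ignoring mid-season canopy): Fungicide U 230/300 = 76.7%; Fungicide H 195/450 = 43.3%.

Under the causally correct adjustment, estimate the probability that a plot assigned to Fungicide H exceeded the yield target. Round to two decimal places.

The stratified and pooled comparisons disagree (Fungicide H wins within each mid-season canopy; Fungicide U wins overall), so the answer turns on the causal role of mid-season canopy.
Mid-season canopy here is a post-treatment variable shaped by the fungicide; conditioning on it would introduce bias rather than remove it. The overall comparison is the causal one.
So P(outcome | do(Fungicide H)) is just the pooled rate for Fungicide H: 195/450 = 0.433.

0.43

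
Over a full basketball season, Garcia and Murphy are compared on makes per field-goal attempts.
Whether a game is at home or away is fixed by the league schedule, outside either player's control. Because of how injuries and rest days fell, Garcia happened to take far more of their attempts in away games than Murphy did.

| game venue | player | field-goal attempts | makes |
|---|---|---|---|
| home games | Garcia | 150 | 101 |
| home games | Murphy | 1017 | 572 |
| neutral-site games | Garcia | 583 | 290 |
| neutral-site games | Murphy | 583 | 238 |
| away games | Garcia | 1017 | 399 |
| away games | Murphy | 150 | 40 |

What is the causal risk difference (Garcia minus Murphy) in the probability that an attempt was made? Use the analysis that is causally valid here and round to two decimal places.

+0.11

Within every game venue level Garcia has the higher rate, yet pooled Murphy does — Simpson's reversal.
Nothing the player does changes game venue; the imbalance is an allocation artefact. With game venue also predicting the outcome, the pooled figure is confounded, and the within-stratum comparison is the causal one.
Adjusting over the population distribution of game venue: 0.333·(0.673−0.562) + 0.333·(0.497−0.408) + 0.333·(0.392−0.267) = +0.109.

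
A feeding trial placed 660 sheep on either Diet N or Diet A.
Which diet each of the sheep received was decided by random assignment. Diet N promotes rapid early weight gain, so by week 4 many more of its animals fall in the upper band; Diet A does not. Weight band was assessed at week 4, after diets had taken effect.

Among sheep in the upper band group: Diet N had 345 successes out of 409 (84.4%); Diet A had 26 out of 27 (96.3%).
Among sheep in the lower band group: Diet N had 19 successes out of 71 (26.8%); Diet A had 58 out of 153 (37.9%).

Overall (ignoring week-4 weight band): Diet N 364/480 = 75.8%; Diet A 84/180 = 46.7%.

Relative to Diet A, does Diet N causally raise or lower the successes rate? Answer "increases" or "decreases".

Week-4 weight band is recorded after the diet and is itself shifted by it — it sits on the causal path from diet to outcome. Conditioning on a mediator would strip out part of the effect we want; the pooled comparison gives the total causal effect.
Pooled: Diet N 75.8% vs Diet A 46.7%; Diet N is higher overall.

increases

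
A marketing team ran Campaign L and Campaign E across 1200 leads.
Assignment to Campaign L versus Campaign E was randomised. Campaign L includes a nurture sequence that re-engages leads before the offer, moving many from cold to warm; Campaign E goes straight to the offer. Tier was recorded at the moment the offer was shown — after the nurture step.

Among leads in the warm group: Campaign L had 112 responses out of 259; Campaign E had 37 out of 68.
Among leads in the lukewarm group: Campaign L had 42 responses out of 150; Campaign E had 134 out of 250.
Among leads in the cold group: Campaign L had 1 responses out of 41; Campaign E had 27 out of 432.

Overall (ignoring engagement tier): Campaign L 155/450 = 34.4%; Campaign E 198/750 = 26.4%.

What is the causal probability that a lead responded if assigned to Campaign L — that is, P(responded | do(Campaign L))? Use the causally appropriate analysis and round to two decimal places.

Stratifying would compare campaigns among leads the campaigns themselves sorted into engagement tier groups — a form of selection on an intermediate. The unconditioned pooled rates give the total causal effect.
So P(outcome | do(Campaign L)) is just the pooled rate for Campaign L: 155/450 = 0.344.

0.34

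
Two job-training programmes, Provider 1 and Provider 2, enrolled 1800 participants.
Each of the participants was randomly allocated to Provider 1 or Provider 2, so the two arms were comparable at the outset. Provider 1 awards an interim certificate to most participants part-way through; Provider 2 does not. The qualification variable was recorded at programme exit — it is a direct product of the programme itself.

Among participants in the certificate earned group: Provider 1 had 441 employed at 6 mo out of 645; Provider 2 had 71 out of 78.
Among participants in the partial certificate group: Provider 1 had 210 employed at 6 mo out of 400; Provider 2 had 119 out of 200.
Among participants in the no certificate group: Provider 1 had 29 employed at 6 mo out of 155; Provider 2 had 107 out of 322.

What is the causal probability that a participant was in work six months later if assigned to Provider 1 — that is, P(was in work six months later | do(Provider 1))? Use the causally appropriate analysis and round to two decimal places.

Qualification attained during the programme here is a post-treatment variable shaped by the programme; conditioning on it would introduce bias rather than remove it. The overall comparison is the causal one.
So P(outcome | do(Provider 1)) is just the pooled rate for Provider 1: 680/1200 = 0.567.

0.57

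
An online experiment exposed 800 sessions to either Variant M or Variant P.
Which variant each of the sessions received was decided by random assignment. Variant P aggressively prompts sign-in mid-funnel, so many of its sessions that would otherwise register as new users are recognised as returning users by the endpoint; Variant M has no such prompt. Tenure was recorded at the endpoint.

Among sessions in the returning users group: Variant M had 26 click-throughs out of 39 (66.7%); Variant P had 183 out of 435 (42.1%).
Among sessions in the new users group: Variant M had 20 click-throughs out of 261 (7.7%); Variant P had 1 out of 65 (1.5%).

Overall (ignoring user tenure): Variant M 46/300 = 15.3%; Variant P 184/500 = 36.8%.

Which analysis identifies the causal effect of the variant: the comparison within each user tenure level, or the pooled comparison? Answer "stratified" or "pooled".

pooled

Because the variant influences user tenure, user tenure is a post-treatment mediator, not a confounder. Stratifying on it would bias the estimate; the causal effect is the crude pooled difference.
Pooled: Variant M 15.3% vs Variant P 36.8%; Variant P is higher overall.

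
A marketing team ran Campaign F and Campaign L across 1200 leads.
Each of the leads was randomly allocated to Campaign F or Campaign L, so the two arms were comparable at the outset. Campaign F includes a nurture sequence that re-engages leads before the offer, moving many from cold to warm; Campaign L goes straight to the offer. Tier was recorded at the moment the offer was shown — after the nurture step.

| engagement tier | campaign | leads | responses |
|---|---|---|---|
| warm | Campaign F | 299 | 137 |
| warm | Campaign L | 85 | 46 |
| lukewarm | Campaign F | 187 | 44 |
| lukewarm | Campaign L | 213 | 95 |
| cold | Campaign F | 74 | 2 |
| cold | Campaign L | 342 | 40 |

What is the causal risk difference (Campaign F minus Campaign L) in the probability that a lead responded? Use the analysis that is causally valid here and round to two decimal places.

The stratified and pooled comparisons disagree (Campaign L wins within each engagement tier; Campaign F wins overall), so the answer turns on the causal role of engagement tier.
Engagement tier is recorded after the campaign and is itself shifted by it — it sits on the causal path from campaign to outcome. Conditioning on a mediator would strip out part of the effect we want; the pooled comparison gives the total causal effect.
The causal difference is the pooled difference: 0.327 − 0.283 = +0.044.

+0.04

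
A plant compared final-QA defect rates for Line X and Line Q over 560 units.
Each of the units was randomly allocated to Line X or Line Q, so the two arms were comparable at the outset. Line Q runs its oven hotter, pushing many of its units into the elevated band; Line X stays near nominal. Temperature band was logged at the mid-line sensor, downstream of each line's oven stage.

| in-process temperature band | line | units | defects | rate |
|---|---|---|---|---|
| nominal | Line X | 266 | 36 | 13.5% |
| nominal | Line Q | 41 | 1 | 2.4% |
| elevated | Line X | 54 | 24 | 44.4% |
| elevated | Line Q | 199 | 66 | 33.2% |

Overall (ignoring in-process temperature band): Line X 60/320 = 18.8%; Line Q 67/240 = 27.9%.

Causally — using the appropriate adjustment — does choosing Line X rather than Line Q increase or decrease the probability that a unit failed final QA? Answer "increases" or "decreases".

decreases

Line Q is lower inside every in-process temperature band stratum but Line X is lower in aggregate. Whether to stratify depends on how in-process temperature band relates to the line.
In-process temperature band here is a post-treatment variable shaped by the line; conditioning on it would introduce bias rather than remove it. The overall comparison is the causal one.
Pooled: Line X 18.8% vs Line Q 27.9%; Line X is lower overall.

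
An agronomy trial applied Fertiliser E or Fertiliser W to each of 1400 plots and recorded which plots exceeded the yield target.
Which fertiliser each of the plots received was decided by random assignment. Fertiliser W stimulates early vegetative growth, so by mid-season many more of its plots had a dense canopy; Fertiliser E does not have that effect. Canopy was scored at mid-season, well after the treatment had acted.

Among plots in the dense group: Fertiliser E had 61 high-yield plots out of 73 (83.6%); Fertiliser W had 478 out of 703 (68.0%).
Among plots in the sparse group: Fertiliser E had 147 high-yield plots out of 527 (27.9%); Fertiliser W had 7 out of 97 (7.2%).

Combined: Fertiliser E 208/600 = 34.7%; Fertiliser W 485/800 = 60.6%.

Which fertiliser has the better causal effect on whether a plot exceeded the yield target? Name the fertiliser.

Within every mid-season canopy level Fertiliser E has the higher rate, yet pooled Fertiliser W does — Simpson's reversal.
The distribution of mid-season canopy is itself part of what the fertiliser does — it is an intermediate outcome. Holding it fixed would remove that part of the effect; the total effect is the pooled difference.
Pooled: Fertiliser E 34.7% vs Fertiliser W 60.6%; Fertiliser W is higher overall.

Fertiliser W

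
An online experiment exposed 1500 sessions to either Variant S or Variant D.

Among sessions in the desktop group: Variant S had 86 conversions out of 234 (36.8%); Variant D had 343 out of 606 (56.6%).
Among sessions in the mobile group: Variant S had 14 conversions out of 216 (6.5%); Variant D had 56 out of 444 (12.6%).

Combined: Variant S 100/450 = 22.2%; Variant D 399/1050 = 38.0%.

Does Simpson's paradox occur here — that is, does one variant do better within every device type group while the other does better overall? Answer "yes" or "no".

Within each device type level (desktop 36.8% vs 56.6%; mobile 6.5% vs 12.6%), Variant D has the higher rate every time. Pooled: 22.2% vs 38.0% — Variant D has the higher rate overall. They agree.

no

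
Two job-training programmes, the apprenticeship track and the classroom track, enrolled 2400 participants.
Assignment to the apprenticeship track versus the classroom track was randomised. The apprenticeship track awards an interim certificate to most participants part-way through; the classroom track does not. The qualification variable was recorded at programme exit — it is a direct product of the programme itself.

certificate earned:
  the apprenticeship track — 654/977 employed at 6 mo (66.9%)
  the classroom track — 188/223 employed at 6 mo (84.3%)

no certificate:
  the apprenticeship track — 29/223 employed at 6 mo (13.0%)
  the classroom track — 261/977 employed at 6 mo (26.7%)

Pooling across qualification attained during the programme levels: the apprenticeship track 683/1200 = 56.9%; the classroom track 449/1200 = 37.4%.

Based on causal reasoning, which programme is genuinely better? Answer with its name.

the apprenticeship track

Qualification attained during the programme here is a post-treatment variable shaped by the programme; conditioning on it would introduce bias rather than remove it. The overall comparison is the causal one.
Pooled: the apprenticeship track 56.9% vs the classroom track 37.4%; the apprenticeship track is higher overall.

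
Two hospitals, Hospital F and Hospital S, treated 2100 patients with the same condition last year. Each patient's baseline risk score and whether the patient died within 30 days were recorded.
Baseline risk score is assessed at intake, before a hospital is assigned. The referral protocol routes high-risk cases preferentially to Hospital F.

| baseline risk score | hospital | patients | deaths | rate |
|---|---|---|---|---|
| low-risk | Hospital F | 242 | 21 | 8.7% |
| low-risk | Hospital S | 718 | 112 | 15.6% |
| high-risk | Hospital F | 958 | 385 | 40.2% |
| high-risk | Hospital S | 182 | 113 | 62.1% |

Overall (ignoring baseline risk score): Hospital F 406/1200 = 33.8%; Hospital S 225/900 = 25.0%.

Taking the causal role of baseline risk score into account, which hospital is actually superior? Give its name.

Hospital F

The baseline risk score-specific comparison favours Hospital F throughout, but the pooled figures favour Hospital S. The question is whether to condition on baseline risk score.
Nothing the hospital does changes baseline risk score; the imbalance is an allocation artefact. With baseline risk score also predicting the outcome, the pooled figure is confounded, and the within-stratum comparison is the causal one.
Within each level — low-risk: 8.7% vs 15.6%; high-risk: 40.2% vs 62.1% — Hospital F is lower every time.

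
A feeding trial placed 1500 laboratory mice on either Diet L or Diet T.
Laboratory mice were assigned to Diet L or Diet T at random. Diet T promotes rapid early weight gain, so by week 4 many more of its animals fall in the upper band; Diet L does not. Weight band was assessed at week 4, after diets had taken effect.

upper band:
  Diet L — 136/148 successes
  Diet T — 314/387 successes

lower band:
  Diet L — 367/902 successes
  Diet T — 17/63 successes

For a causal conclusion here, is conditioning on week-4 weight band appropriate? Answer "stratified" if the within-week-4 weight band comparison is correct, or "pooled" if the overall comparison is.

Diet L is higher inside every week-4 weight band stratum but Diet T is higher in aggregate. Whether to stratify depends on how week-4 weight band relates to the diet.
The distribution of week-4 weight band is itself part of what the diet does — it is an intermediate outcome. Holding it fixed would remove that part of the effect; the total effect is the pooled difference.
Pooled: Diet L 47.9% vs Diet T 73.6%; Diet T is higher overall.

pooled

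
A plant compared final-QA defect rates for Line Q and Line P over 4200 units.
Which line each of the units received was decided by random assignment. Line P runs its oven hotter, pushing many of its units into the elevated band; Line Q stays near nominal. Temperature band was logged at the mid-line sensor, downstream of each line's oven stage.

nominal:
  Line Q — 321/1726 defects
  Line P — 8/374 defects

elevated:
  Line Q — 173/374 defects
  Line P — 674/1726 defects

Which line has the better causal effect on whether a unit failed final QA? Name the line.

Line Q

The distribution of in-process temperature band is itself part of what the line does — it is an intermediate outcome. Holding it fixed would remove that part of the effect; the total effect is the pooled difference.
Pooled: Line Q 23.5% vs Line P 32.5%; Line Q is lower overall.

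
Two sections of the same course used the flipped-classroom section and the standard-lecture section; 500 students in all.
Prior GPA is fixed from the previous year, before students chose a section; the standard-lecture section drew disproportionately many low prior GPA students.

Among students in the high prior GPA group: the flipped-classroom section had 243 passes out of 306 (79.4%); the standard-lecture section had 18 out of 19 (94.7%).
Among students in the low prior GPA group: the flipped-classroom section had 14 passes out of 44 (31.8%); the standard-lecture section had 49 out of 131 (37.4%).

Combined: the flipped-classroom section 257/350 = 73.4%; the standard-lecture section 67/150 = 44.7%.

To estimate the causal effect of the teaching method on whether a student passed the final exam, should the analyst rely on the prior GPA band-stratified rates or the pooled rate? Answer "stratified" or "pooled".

stratified

Prior GPA band is set before the teaching method has any effect — it is not caused by the teaching method — and it independently drives the outcome. That makes it a confounder, so the causal comparison is within prior GPA band levels.
Within each level — high prior GPA: 79.4% vs 94.7%; low prior GPA: 31.8% vs 37.4% — the standard-lecture section is higher every time.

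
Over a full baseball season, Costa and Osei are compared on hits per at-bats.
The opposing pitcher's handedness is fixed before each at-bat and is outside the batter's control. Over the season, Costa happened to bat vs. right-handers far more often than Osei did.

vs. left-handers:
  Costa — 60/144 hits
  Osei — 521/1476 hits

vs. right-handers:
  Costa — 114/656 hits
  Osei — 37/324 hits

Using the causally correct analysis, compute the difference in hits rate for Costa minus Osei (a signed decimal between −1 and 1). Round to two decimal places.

+0.06

Here pitcher handedness is a common cause — it drives both which player a case falls under and the outcome. The crude comparison mixes populations; the stratum-specific rates are the causally relevant ones.
Adjusting over the population distribution of pitcher handedness: 0.623·(0.417−0.353) + 0.377·(0.174−0.114) = +0.062.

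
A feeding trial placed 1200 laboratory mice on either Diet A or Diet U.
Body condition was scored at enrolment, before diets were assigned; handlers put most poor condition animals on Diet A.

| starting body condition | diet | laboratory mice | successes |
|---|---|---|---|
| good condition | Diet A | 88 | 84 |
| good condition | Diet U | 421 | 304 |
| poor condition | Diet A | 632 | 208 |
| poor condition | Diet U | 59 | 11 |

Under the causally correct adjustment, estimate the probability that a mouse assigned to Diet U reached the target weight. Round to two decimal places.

0.41

Here starting body condition is a common cause — it drives both which diet a case falls under and the outcome. The crude comparison mixes populations; the stratum-specific rates are the causally relevant ones.
Standardising Diet U to the population starting body condition mix: 0.424·304/421 + 0.576·11/59 = 0.414.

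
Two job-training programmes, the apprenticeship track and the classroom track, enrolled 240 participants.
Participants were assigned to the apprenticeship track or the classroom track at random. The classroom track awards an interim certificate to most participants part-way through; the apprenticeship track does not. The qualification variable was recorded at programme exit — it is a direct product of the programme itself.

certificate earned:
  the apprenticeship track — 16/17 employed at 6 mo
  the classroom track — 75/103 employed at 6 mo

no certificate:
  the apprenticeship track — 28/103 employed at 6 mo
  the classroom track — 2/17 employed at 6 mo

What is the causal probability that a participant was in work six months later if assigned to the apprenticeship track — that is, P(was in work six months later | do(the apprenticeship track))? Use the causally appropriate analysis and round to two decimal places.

0.37

the apprenticeship track is higher inside every qualification attained during the programme stratum but the classroom track is higher in aggregate. Whether to stratify depends on how qualification attained during the programme relates to the programme.
Qualification attained during the programme is downstream of the programme. One should not condition on a consequence of treatment, so the overall rates are the right comparison.
So P(outcome | do(the apprenticeship track)) is just the pooled rate for the apprenticeship track: 44/120 = 0.367.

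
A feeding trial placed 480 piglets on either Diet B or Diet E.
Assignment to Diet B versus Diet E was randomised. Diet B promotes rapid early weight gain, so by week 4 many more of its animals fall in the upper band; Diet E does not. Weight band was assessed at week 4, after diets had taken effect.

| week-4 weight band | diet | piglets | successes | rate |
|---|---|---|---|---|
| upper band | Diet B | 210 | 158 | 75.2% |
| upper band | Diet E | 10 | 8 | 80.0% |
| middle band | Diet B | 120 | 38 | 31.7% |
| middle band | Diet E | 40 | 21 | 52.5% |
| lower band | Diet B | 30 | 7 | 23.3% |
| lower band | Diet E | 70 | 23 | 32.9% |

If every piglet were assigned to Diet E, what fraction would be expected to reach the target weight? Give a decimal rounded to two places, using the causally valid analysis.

Because the diet influences week-4 weight band, week-4 weight band is a post-treatment mediator, not a confounder. Stratifying on it would bias the estimate; the causal effect is the crude pooled difference.
So P(outcome | do(Diet E)) is just the pooled rate for Diet E: 52/120 = 0.433.

0.43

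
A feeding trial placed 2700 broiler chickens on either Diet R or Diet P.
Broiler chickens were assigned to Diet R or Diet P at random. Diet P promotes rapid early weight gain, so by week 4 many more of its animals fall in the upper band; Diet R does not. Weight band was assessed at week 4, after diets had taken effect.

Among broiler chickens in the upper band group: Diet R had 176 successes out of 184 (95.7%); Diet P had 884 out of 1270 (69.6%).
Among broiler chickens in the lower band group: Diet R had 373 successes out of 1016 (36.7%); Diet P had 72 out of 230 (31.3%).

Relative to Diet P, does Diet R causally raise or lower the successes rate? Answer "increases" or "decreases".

Because the diet influences week-4 weight band, week-4 weight band is a post-treatment mediator, not a confounder. Stratifying on it would bias the estimate; the causal effect is the crude pooled difference.
Pooled: Diet R 45.8% vs Diet P 63.7%; Diet P is higher overall.

decreases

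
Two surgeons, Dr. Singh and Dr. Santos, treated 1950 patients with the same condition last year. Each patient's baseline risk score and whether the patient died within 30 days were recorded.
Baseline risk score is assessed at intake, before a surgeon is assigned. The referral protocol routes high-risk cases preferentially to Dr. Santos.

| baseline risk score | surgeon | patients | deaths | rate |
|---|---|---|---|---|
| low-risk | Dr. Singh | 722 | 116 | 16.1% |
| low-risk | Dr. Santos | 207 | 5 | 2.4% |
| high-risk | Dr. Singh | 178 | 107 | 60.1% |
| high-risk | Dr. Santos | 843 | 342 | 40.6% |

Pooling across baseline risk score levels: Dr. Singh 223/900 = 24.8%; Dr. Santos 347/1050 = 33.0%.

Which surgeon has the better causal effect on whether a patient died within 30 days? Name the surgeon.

The stratified and pooled comparisons disagree (Dr. Santos wins within each baseline risk score; Dr. Singh wins overall), so the answer turns on the causal role of baseline risk score.
Since baseline risk score is a pre-existing factor (not a product of the surgeon) and it affects the outcome on its own, it is a confounder. The stratified rates, not the pooled rate, identify the causal effect.
Within each level — low-risk: 16.1% vs 2.4%; high-risk: 60.1% vs 40.6% — Dr. Santos is lower every time.

Dr. Santos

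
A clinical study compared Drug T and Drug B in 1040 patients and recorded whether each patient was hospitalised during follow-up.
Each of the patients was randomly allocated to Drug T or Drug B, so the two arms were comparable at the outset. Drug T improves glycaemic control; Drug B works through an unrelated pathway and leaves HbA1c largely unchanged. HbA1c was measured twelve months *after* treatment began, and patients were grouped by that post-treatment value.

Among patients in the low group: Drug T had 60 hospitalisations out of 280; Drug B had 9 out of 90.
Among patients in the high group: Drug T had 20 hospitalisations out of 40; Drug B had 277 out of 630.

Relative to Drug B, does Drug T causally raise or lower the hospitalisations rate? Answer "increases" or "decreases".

decreases

HbA1c is downstream of the drug. One should not condition on a consequence of treatment, so the overall rates are the right comparison.
Pooled: Drug T 25.0% vs Drug B 39.7%; Drug T is lower overall.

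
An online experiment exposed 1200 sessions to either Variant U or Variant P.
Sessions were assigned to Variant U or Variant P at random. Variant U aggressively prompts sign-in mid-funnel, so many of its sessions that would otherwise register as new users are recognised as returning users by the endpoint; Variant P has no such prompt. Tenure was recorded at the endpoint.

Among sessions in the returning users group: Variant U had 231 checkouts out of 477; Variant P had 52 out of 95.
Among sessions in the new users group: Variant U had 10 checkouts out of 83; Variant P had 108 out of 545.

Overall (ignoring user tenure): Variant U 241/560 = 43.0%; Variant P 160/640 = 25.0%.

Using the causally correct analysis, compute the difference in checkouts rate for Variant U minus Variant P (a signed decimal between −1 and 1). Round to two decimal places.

+0.18

User tenure is downstream of the variant. One should not condition on a consequence of treatment, so the overall rates are the right comparison.
The causal difference is the pooled difference: 0.430 − 0.250 = +0.180.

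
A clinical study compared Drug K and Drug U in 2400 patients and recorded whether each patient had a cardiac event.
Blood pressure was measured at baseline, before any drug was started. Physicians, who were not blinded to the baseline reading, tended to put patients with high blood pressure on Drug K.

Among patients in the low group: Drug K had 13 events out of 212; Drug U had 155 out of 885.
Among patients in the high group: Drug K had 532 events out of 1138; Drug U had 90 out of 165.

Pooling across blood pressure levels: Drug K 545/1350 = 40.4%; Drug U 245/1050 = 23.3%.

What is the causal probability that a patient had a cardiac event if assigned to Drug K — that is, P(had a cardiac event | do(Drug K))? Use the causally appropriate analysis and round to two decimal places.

0.28

Blood pressure is set before the drug has any effect — it is not caused by the drug — and it independently drives the outcome. That makes it a confounder, so the causal comparison is within blood pressure levels.
Standardising Drug K to the population blood pressure mix: 0.457·13/212 + 0.543·532/1138 = 0.282.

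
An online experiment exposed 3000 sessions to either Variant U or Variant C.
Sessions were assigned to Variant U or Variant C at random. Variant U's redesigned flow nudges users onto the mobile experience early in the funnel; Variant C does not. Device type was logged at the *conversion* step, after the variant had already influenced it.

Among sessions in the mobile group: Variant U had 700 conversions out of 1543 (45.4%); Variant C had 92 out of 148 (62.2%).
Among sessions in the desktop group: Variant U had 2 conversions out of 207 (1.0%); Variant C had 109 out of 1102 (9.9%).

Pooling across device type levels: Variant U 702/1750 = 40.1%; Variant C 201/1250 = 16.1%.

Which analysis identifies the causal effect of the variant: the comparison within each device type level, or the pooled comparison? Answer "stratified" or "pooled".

pooled

Device type lies on the pathway variant → device type → outcome, so adjusting for it blocks the indirect effect. For the total causal effect of variant, use the unadjusted pooled rates.
Pooled: Variant U 40.1% vs Variant C 16.1%; Variant U is higher overall.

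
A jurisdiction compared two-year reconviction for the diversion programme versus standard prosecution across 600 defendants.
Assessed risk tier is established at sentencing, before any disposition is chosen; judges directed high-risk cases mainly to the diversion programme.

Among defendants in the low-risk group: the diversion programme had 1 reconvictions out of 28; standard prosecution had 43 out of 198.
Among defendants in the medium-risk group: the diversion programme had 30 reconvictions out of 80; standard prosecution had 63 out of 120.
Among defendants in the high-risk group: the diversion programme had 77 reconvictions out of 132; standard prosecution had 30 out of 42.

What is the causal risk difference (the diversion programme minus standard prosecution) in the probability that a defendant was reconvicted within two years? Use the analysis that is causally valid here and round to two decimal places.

The imbalance in assessed risk tier arose from how defendants were allocated, not from anything the disposition did; and assessed risk tier independently affects the outcome. The pooled gap is confounded — condition on assessed risk tier.
Adjusting over the population distribution of assessed risk tier: 0.377·(0.036−0.217) + 0.333·(0.375−0.525) + 0.290·(0.583−0.714) = -0.156.

-0.16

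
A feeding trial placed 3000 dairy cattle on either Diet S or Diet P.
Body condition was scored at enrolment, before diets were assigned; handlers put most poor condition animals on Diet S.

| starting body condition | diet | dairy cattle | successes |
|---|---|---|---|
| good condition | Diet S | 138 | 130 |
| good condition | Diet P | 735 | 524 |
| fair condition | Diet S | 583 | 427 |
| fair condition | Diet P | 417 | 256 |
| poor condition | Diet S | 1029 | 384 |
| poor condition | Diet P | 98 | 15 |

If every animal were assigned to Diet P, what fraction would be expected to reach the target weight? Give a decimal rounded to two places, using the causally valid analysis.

0.47

The starting body condition-specific comparison favours Diet S throughout, but the pooled figures favour Diet P. The question is whether to condition on starting body condition.
Since starting body condition is a pre-existing factor (not a product of the diet) and it affects the outcome on its own, it is a confounder. The stratified rates, not the pooled rate, identify the causal effect.
Standardising Diet P to the population starting body condition mix: 0.291·524/735 + 0.333·256/417 + 0.376·15/98 = 0.470.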